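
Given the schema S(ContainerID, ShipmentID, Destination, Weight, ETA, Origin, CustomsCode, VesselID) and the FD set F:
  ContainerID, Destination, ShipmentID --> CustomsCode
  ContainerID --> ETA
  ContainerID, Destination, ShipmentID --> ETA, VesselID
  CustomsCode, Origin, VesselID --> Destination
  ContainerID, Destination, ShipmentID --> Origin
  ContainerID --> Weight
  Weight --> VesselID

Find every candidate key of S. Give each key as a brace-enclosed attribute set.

No FD produces {ContainerID, ShipmentID}, so they must be in every candidate key.
{ContainerID, Destination, ShipmentID}⁺ = {ContainerID, CustomsCode, Destination, ETA, Origin, ShipmentID, VesselID, Weight} — all of the relation — so {ContainerID, Destination, ShipmentID} is a candidate key.
{ContainerID, CustomsCode, Origin, ShipmentID}⁺ = {ContainerID, CustomsCode, Destination, ETA, Origin, ShipmentID, VesselID, Weight} — all of the relation — so {ContainerID, CustomsCode, Origin, ShipmentID} is a candidate key.
Any other superkey properly contains one of these, so there are no further candidate keys.

{ContainerID, CustomsCode, Origin, ShipmentID}, {ContainerID, Destination, ShipmentID}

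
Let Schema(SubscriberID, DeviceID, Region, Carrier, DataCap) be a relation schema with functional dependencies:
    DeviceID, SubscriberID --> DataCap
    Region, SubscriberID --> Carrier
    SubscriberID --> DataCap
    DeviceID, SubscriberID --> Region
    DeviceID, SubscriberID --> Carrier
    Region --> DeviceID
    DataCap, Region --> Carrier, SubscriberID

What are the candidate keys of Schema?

{DataCap, Region}⁺ = {Carrier, DataCap, DeviceID, Region, SubscriberID} — all of the relation — so {DataCap, Region} is a candidate key.
{DeviceID, SubscriberID}⁺ = {Carrier, DataCap, DeviceID, Region, SubscriberID} — all of the relation — so {DeviceID, SubscriberID} is a candidate key.
{Region, SubscriberID}⁺ = {Carrier, DataCap, DeviceID, Region, SubscriberID} — all of the relation — so {Region, SubscriberID} is a candidate key.
Any other superkey properly contains one of these, so there are no further candidate keys.

{DataCap, Region}, {DeviceID, SubscriberID}, {Region, SubscriberID}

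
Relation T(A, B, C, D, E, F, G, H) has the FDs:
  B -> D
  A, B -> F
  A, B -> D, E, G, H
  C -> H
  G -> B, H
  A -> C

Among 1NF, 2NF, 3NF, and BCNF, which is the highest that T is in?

Candidate keys: {A, B}, {A, G}. Prime attributes: {A, B, G}.
For B -> D we have {B}⁺ = {B, D}; {B} is not a superkey, so BCNF fails.
Because {D} is non-prime and the left side of B -> D is not a superkey, the relation is not in 3NF.
Since {A} ⊂ {A, B} and {A}⁺ ⊇ {C, H} with {C, H} non-prime, there is a partial dependency; 2NF fails.

1NF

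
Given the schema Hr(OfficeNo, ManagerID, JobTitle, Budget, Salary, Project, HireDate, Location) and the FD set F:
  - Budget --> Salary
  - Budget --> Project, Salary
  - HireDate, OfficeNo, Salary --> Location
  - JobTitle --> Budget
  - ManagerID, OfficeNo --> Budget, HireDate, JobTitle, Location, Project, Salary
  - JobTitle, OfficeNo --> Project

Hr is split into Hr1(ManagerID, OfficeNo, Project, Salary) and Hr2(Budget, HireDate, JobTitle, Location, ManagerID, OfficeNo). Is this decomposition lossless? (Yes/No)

The shared attributes are {ManagerID, OfficeNo} and {ManagerID, OfficeNo}⁺ = {Budget, HireDate, JobTitle, Location, ManagerID, OfficeNo, Project, Salary}.
Since Hr1 ⊆ {Budget, HireDate, JobTitle, Location, ManagerID, OfficeNo, Project, Salary}, the intersection is a superkey of Hr1; the decomposition is lossless.

Yes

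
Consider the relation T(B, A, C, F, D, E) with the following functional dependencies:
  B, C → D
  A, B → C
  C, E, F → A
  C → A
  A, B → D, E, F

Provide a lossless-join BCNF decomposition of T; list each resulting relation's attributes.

{A, C}; {B, C, D, E, F}

Candidate keys of the original relation: {A, B}, {B, C}.
Within {A, B, C, D, E, F}: {C, E, F}⁺ ∩ {A, B, C, D, E, F} = {A, C, E, F}, not the whole set, so C, E, F → A violates BCNF; decompose into {A, C, E, F} and {B, C, D, E, F}.
Within {A, C, E, F}: {C}⁺ ∩ {A, C, E, F} = {A, C}, not the whole set, so C → A violates BCNF; decompose into {A, C} and {C, E, F}.
{A, C} is in BCNF.
{C, E, F} is in BCNF.
{B, C, D, E, F} is in BCNF.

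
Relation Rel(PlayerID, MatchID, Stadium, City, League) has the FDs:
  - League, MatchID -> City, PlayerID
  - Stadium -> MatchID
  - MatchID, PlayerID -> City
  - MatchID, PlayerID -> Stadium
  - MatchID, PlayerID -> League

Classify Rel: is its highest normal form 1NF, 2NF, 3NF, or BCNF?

Candidate keys: {League, MatchID}, {League, Stadium}, {MatchID, PlayerID}, {PlayerID, Stadium}. Prime attributes: {League, MatchID, PlayerID, Stadium}.
Stadium -> MatchID: {Stadium}⁺ = {MatchID, Stadium}, which is not all of the attributes, so the left side is not a superkey — BCNF is violated.
Its right-hand attributes {MatchID} are all prime, as are those of every other non-superkey FD — the relation is in 3NF.

3NF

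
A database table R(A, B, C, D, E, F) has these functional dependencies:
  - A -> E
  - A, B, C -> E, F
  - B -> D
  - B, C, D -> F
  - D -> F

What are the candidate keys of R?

{A, B, C}

Attributes never on any right-hand side: {A, B, C} — every candidate key must contain all of them.
{A, B, C}⁺ = {A, B, C, D, E, F} — all of the relation — so {A, B, C} is a candidate key.
Every other attribute set either contains this one or has a smaller closure.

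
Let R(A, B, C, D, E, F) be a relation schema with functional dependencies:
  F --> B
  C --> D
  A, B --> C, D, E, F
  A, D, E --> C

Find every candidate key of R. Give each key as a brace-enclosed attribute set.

{A} never appears on the right of any FD, so every key must include it.
{A, B}⁺ = {A, B, C, D, E, F}, which is every attribute, so {A, B} is a candidate key.
{A, F}⁺ = {A, B, C, D, E, F}, which is every attribute, so {A, F} is a candidate key.
Any other superkey properly contains one of these, so there are no further candidate keys.

{A, B}, {A, F}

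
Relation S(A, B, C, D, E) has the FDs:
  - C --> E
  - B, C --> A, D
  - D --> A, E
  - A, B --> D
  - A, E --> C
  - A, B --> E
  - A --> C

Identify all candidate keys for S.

Attributes never on any right-hand side: {B} — every candidate key must contain it.
{A, B}⁺ = {A, B, C, D, E}, which is every attribute, so {A, B} is a candidate key.
{B, C}⁺ = {A, B, C, D, E}, which is every attribute, so {B, C} is a candidate key.
{B, D}⁺ = {A, B, C, D, E}, which is every attribute, so {B, D} is a candidate key.
These are minimal and exhaustive — every other superkey contains one of them.

{A, B}, {B, C}, {B, D}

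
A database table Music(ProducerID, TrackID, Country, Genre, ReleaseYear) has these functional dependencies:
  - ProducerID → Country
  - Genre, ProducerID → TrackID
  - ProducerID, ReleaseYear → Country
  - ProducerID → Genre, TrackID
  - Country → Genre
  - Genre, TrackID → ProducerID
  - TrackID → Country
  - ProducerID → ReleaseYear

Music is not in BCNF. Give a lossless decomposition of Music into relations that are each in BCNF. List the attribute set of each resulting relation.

Candidate keys of the original relation: {ProducerID}, {TrackID}.
In {Country, Genre, ProducerID, ReleaseYear, TrackID}, {Country} is not a superkey ({Country}⁺ restricted to this set is {Country, Genre}), so split on Country → Genre into {Country, Genre} and {Country, ProducerID, ReleaseYear, TrackID}.
{Country, Genre} has no BCNF violation.
{Country, ProducerID, ReleaseYear, TrackID} has no BCNF violation.

{Country, Genre}; {Country, ProducerID, ReleaseYear, TrackID}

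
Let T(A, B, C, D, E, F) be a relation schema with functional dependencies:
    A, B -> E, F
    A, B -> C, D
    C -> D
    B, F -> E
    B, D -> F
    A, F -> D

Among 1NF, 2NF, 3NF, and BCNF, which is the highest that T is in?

2NF

Candidate key: {A, B}. Prime attributes: {A, B}.
For C -> D we have {C}⁺ = {C, D}; {C} is not a superkey, so BCNF fails.
C -> D determines the non-prime attribute {D} from a non-superkey — 3NF is violated.
Checking every proper subset of each key, none determines a non-prime attribute — 2NF is satisfied.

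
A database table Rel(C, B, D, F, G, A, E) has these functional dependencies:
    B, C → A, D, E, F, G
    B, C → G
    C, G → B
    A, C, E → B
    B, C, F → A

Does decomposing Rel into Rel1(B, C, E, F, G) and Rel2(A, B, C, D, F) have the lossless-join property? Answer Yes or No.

Yes

Common attributes: {B, C, F}; their closure is {A, B, C, D, E, F, G}.
Rel1 is contained in that closure, so Rel1 ∩ Rel2 → Rel1 holds and the join is lossless.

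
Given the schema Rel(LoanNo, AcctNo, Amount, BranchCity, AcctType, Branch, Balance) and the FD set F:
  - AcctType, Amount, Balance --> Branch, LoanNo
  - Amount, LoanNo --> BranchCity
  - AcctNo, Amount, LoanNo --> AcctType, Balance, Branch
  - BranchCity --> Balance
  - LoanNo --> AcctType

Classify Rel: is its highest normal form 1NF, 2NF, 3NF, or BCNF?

Candidate keys: {AcctNo, AcctType, Amount, Balance}, {AcctNo, AcctType, Amount, BranchCity}, {AcctNo, Amount, LoanNo}. Prime attributes: {AcctNo, AcctType, Amount, Balance, BranchCity, LoanNo}.
For AcctType, Amount, Balance --> Branch, LoanNo we have {AcctType, Amount, Balance}⁺ = {AcctType, Amount, Balance, Branch, BranchCity, LoanNo}; {AcctType, Amount, Balance} is not a superkey, so BCNF fails.
AcctType, Amount, Balance --> Branch, LoanNo determines the non-prime attribute {Branch} from a non-superkey — 3NF is violated.
{Amount, LoanNo} is a proper subset of the key {AcctNo, Amount, LoanNo}, and {Amount, LoanNo}⁺ contains the non-prime attribute {Branch} — a partial dependency, so 2NF is violated.

1NF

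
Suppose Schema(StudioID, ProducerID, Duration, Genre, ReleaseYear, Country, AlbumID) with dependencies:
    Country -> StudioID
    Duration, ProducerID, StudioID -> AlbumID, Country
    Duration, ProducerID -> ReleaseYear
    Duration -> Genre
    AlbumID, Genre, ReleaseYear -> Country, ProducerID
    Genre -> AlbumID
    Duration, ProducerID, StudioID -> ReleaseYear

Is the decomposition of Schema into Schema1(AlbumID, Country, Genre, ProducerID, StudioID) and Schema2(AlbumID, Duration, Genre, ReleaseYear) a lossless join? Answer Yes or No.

Common attributes: {AlbumID, Genre}; their closure is {AlbumID, Genre}.
Neither Schema1 nor Schema2 is contained in that closure, so the decomposition is lossy.

No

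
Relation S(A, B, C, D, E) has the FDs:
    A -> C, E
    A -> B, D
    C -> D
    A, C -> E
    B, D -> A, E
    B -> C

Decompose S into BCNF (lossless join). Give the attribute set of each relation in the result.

Candidate keys of the original relation: {A}, {B}.
Within {A, B, C, D, E}: {C}⁺ ∩ {A, B, C, D, E} = {C, D}, not the whole set, so C -> D violates BCNF; decompose into {C, D} and {A, B, C, E}.
{C, D} is in BCNF.
{A, B, C, E} is in BCNF.

{A, B, C, E}; {C, D}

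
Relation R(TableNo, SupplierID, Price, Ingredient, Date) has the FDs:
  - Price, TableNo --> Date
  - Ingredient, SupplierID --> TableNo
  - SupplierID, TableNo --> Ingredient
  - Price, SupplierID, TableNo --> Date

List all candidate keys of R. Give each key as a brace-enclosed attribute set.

{Ingredient, Price, SupplierID}, {Price, SupplierID, TableNo}

No FD produces {Price, SupplierID}, so they must be in every candidate key.
{Ingredient, Price, SupplierID}⁺ = {Date, Ingredient, Price, SupplierID, TableNo} — all of the relation — so {Ingredient, Price, SupplierID} is a candidate key.
{Price, SupplierID, TableNo}⁺ = {Date, Ingredient, Price, SupplierID, TableNo} — all of the relation — so {Price, SupplierID, TableNo} is a candidate key.
These are minimal and exhaustive — every other superkey contains one of them.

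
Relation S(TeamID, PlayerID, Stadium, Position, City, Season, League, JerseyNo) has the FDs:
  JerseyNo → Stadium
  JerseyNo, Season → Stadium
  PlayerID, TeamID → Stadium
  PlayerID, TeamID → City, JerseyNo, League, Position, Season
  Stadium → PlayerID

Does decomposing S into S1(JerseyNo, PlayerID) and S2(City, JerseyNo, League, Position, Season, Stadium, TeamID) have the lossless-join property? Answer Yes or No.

Common attributes: {JerseyNo}; their closure is {JerseyNo, PlayerID, Stadium}.
This includes all of S1, so the common attributes are a superkey of S1 — the join is lossless.

Yes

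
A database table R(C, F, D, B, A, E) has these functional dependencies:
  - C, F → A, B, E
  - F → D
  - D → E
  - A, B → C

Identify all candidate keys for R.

{A, B, F}, {C, F}

No FD produces {F}, so it must be in every candidate key.
{C, F}⁺ = {A, B, C, D, E, F}, which is every attribute, so {C, F} is a candidate key.
{A, B, F}⁺ = {A, B, C, D, E, F}, which is every attribute, so {A, B, F} is a candidate key.
No proper subset of any of these is a key, and no other minimal superkey exists.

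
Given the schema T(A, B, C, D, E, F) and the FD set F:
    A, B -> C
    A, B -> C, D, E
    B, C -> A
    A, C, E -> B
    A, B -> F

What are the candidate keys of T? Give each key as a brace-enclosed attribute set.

{A, B} is a candidate key since {A, B}⁺ = {A, B, C, D, E, F} covers every attribute.
{B, C} is a candidate key since {B, C}⁺ = {A, B, C, D, E, F} covers every attribute.
{A, C, E} is a candidate key since {A, C, E}⁺ = {A, B, C, D, E, F} covers every attribute.
No proper subset of any of these is a key, and no other minimal superkey exists.

{A, B}, {A, C, E}, {B, C}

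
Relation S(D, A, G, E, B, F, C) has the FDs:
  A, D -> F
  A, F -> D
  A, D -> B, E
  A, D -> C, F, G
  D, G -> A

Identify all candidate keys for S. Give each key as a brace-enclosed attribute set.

{A, D}, {A, F}, {D, G}

{A, D}⁺ = {A, B, C, D, E, F, G}, which is every attribute, so {A, D} is a candidate key.
{A, F}⁺ = {A, B, C, D, E, F, G}, which is every attribute, so {A, F} is a candidate key.
{D, G}⁺ = {A, B, C, D, E, F, G}, which is every attribute, so {D, G} is a candidate key.
No proper subset of any of these is a key, and no other minimal superkey exists.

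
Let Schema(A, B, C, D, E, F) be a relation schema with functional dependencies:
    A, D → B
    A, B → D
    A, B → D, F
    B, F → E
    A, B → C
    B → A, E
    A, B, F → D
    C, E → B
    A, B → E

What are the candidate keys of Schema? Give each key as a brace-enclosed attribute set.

{B}⁺ = {A, B, C, D, E, F}, which is every attribute, so {B} is a candidate key.
{A, D}⁺ = {A, B, C, D, E, F}, which is every attribute, so {A, D} is a candidate key.
{C, E}⁺ = {A, B, C, D, E, F}, which is every attribute, so {C, E} is a candidate key.
Any other superkey properly contains one of these, so there are no further candidate keys.

{A, D}, {B}, {C, E}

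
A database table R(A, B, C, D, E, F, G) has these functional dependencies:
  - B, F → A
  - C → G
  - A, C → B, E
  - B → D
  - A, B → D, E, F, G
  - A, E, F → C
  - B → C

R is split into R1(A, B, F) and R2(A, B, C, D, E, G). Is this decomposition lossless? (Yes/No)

Yes

The shared attributes are {A, B} and {A, B}⁺ = {A, B, C, D, E, F, G}.
R1 is contained in that closure, so R1 ∩ R2 → R1 holds and the join is lossless.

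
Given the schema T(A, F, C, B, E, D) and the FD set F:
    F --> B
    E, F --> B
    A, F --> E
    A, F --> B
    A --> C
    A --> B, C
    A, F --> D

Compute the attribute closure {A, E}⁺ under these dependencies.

{A, B, C, E}

Start with {A, E}.
A --> C applies; add {C} → now {A, C, E}.
A --> B, C applies; add {B} → now {A, B, C, E}.
No further FD applies.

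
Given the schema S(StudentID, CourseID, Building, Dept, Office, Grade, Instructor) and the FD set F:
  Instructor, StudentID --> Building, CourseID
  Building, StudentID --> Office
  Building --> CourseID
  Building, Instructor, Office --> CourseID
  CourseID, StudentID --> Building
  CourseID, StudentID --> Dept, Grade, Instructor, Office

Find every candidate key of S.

{Building, StudentID}, {CourseID, StudentID}, {Instructor, StudentID}

Attributes never on any right-hand side: {StudentID} — every candidate key must contain it.
{Building, StudentID} is a candidate key since {Building, StudentID}⁺ = {Building, CourseID, Dept, Grade, Instructor, Office, StudentID} covers every attribute.
{CourseID, StudentID} is a candidate key since {CourseID, StudentID}⁺ = {Building, CourseID, Dept, Grade, Instructor, Office, StudentID} covers every attribute.
{Instructor, StudentID} is a candidate key since {Instructor, StudentID}⁺ = {Building, CourseID, Dept, Grade, Instructor, Office, StudentID} covers every attribute.
Any other superkey properly contains one of these, so there are no further candidate keys.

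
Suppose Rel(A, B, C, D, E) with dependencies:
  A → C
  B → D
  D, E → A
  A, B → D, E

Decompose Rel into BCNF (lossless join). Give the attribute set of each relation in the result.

Candidate keys of the original relation: {A, B}, {B, E}.
In {A, B, C, D, E}, {A} is not a superkey ({A}⁺ restricted to this set is {A, C}), so split on A → C into {A, C} and {A, B, D, E}.
{A, C}: every determinant is a superkey — BCNF.
In {A, B, D, E}, {B} is not a superkey ({B}⁺ restricted to this set is {B, D}), so split on B → D into {B, D} and {A, B, E}.
{B, D}: every determinant is a superkey — BCNF.
{A, B, E}: every determinant is a superkey — BCNF.

{A, B, E}; {A, C}; {B, D}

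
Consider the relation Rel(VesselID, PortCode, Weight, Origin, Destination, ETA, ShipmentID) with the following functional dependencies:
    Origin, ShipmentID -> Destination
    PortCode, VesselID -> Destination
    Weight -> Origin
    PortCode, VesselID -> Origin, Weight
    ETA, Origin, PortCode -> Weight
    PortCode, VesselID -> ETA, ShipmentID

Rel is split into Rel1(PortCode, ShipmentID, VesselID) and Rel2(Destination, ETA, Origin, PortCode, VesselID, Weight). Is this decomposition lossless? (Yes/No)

The shared attributes are {PortCode, VesselID} and {PortCode, VesselID}⁺ = {Destination, ETA, Origin, PortCode, ShipmentID, VesselID, Weight}.
Rel1 is contained in that closure, so Rel1 ∩ Rel2 -> Rel1 holds and the join is lossless.

Yes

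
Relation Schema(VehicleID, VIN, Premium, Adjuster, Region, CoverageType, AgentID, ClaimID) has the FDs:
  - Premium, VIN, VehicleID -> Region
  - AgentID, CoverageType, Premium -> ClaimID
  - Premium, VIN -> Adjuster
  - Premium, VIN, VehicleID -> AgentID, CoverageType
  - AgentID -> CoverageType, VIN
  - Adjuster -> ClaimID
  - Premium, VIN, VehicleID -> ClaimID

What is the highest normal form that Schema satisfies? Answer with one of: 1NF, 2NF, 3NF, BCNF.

Candidate keys: {AgentID, Premium, VehicleID}, {Premium, VIN, VehicleID}. Prime attributes: {AgentID, Premium, VIN, VehicleID}.
AgentID, CoverageType, Premium -> ClaimID: {AgentID, CoverageType, Premium}⁺ = {Adjuster, AgentID, ClaimID, CoverageType, Premium, VIN}, which is not all of the attributes, so the left side is not a superkey — BCNF is violated.
AgentID, CoverageType, Premium -> ClaimID has non-prime {ClaimID} on the right and a non-superkey on the left, so 3NF fails.
{AgentID} is a proper subset of the key {AgentID, Premium, VehicleID}, and {AgentID}⁺ contains the non-prime attribute {CoverageType} — a partial dependency, so 2NF is violated.

1NF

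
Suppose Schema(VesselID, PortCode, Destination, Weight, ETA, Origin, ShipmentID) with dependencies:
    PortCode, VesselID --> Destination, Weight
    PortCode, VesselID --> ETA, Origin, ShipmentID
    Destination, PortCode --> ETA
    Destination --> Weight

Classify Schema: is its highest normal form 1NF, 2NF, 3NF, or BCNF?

Candidate key: {PortCode, VesselID}. Prime attributes: {PortCode, VesselID}.
For Destination, PortCode --> ETA we have {Destination, PortCode}⁺ = {Destination, ETA, PortCode, Weight}; {Destination, PortCode} is not a superkey, so BCNF fails.
Because {ETA} is non-prime and the left side of Destination, PortCode --> ETA is not a superkey, the relation is not in 3NF.
Checking every proper subset of each key, none determines a non-prime attribute — 2NF is satisfied.

2NF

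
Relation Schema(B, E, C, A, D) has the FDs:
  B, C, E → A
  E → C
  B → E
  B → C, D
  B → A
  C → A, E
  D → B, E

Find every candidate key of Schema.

{B}, {D}

Closure of {B} is {A, B, C, D, E}, the whole schema; {B} is a candidate key.
Closure of {D} is {A, B, C, D, E}, the whole schema; {D} is a candidate key.
These are minimal and exhaustive — every other superkey contains one of them.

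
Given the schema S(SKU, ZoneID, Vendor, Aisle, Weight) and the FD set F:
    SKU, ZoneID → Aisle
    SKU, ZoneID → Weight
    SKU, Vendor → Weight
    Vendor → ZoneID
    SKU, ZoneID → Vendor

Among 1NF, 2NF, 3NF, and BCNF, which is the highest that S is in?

Candidate keys: {SKU, Vendor}, {SKU, ZoneID}. Prime attributes: {SKU, Vendor, ZoneID}.
Vendor → ZoneID breaks BCNF: {Vendor}⁺ = {Vendor, ZoneID}, so {Vendor} is not a superkey.
Since {ZoneID} ⊆ prime attributes and every other non-superkey FD also has a prime right side, the schema is in 3NF.

3NF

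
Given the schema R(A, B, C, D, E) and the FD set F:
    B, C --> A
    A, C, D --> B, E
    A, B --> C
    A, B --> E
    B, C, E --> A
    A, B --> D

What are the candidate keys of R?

{A, B}, {A, C, D}, {B, C}

{A, B}⁺ = {A, B, C, D, E}, which is every attribute, so {A, B} is a candidate key.
{B, C}⁺ = {A, B, C, D, E}, which is every attribute, so {B, C} is a candidate key.
{A, C, D}⁺ = {A, B, C, D, E}, which is every attribute, so {A, C, D} is a candidate key.
No proper subset of any of these is a key, and no other minimal superkey exists.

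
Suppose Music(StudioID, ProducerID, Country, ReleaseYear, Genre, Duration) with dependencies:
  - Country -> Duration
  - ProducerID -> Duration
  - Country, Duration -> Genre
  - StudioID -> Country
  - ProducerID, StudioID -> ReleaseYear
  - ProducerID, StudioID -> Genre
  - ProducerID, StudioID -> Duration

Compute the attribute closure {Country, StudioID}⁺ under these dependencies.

{Country, Duration, Genre, StudioID}

Start with {Country, StudioID}.
Country -> Duration applies; add {Duration} → now {Country, Duration, StudioID}.
Country, Duration -> Genre applies; add {Genre} → now {Country, Duration, Genre, StudioID}.
No further FD applies.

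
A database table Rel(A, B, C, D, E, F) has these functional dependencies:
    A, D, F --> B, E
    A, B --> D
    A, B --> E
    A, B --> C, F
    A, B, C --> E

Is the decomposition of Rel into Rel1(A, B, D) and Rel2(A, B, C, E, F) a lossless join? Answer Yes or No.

Rel1 ∩ Rel2 = {A, B}; its closure under F is {A, B, C, D, E, F}.
This includes all of Rel1, so the common attributes are a superkey of Rel1 — the join is lossless.

Yes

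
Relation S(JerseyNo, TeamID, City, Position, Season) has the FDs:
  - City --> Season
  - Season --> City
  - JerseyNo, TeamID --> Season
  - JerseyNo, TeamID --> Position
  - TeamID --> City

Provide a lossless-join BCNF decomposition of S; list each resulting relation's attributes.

Candidate key of the original relation: {JerseyNo, TeamID}.
{City, JerseyNo, Position, Season, TeamID}: {City} determines {City, Season} here but is not a superkey — split on City --> Season, giving {City, Season} and {City, JerseyNo, Position, TeamID}.
{City, Season} is in BCNF.
{City, JerseyNo, Position, TeamID}: {TeamID} determines {City, TeamID} here but is not a superkey — split on TeamID --> City, giving {City, TeamID} and {JerseyNo, Position, TeamID}.
{City, TeamID} is in BCNF.
{JerseyNo, Position, TeamID} is in BCNF.

{City, Season}; {City, TeamID}; {JerseyNo, Position, TeamID}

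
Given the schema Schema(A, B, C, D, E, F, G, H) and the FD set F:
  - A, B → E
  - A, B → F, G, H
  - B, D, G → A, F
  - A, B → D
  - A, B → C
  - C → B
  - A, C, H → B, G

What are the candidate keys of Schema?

{A, B}, {A, C}, {B, D, G}, {C, D, G}

{A, B}⁺ = {A, B, C, D, E, F, G, H}, which is every attribute, so {A, B} is a candidate key.
{A, C}⁺ = {A, B, C, D, E, F, G, H}, which is every attribute, so {A, C} is a candidate key.
{B, D, G}⁺ = {A, B, C, D, E, F, G, H}, which is every attribute, so {B, D, G} is a candidate key.
{C, D, G}⁺ = {A, B, C, D, E, F, G, H}, which is every attribute, so {C, D, G} is a candidate key.
These are minimal and exhaustive — every other superkey contains one of them.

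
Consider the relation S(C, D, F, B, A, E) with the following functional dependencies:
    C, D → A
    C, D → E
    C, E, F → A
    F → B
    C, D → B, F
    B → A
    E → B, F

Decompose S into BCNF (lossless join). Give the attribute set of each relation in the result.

{A, B}; {B, F}; {C, D, E}; {E, F}

Candidate key of the original relation: {C, D}.
Within {A, B, C, D, E, F}: {C, E, F}⁺ ∩ {A, B, C, D, E, F} = {A, B, C, E, F}, not the whole set, so C, E, F → A, B violates BCNF; decompose into {A, B, C, E, F} and {C, D, E, F}.
Within {A, B, C, E, F}: {F}⁺ ∩ {A, B, C, E, F} = {A, B, F}, not the whole set, so F → A, B violates BCNF; decompose into {A, B, F} and {C, E, F}.
Within {A, B, F}: {B}⁺ ∩ {A, B, F} = {A, B}, not the whole set, so B → A violates BCNF; decompose into {A, B} and {B, F}.
{A, B} is in BCNF.
{B, F} is in BCNF.
Within {C, E, F}: {E}⁺ ∩ {C, E, F} = {E, F}, not the whole set, so E → F violates BCNF; decompose into {E, F} and {C, E}.
{E, F} is in BCNF.
{C, E} is in BCNF.
Within {C, D, E, F}: {E}⁺ ∩ {C, D, E, F} = {E, F}, not the whole set, so E → F violates BCNF; decompose into {E, F} and {C, D, E}.
{E, F} is in BCNF.
{C, D, E} is in BCNF.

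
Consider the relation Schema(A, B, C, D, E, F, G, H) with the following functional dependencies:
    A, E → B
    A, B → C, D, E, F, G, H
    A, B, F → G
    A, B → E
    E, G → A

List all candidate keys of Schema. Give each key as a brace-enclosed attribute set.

{A, B}, {A, E}, {E, G}

{A, B}⁺ = {A, B, C, D, E, F, G, H}, which is every attribute, so {A, B} is a candidate key.
{A, E}⁺ = {A, B, C, D, E, F, G, H}, which is every attribute, so {A, E} is a candidate key.
{E, G}⁺ = {A, B, C, D, E, F, G, H}, which is every attribute, so {E, G} is a candidate key.
Any other superkey properly contains one of these, so there are no further candidate keys.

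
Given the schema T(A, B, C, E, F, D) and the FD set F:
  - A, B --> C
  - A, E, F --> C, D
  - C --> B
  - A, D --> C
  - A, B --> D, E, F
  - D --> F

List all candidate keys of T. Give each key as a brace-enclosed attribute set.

{A, B}, {A, C}, {A, D}, {A, E, F}

No FD produces {A}, so it must be in every candidate key.
Closure of {A, B} is {A, B, C, D, E, F}, the whole schema; {A, B} is a candidate key.
Closure of {A, C} is {A, B, C, D, E, F}, the whole schema; {A, C} is a candidate key.
Closure of {A, D} is {A, B, C, D, E, F}, the whole schema; {A, D} is a candidate key.
Closure of {A, E, F} is {A, B, C, D, E, F}, the whole schema; {A, E, F} is a candidate key.
No proper subset of any of these is a key, and no other minimal superkey exists.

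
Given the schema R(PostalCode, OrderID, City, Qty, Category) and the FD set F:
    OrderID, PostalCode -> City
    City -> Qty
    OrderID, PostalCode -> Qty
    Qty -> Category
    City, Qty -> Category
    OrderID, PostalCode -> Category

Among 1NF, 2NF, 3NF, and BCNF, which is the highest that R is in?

Candidate key: {OrderID, PostalCode}. Prime attributes: {OrderID, PostalCode}.
City -> Qty breaks BCNF: {City}⁺ = {Category, City, Qty}, so {City} is not a superkey.
City -> Qty determines the non-prime attribute {Qty} from a non-superkey — 3NF is violated.
No non-prime attribute depends on a proper subset of any candidate key, so 2NF holds.

2NF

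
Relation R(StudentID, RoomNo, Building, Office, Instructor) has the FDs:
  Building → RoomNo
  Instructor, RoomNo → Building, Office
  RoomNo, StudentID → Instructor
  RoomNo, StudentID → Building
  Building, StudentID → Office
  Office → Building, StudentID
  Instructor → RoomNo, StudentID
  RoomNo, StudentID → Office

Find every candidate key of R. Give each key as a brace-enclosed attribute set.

Closure of {Instructor} is {Building, Instructor, Office, RoomNo, StudentID}, the whole schema; {Instructor} is a candidate key.
Closure of {Office} is {Building, Instructor, Office, RoomNo, StudentID}, the whole schema; {Office} is a candidate key.
Closure of {Building, StudentID} is {Building, Instructor, Office, RoomNo, StudentID}, the whole schema; {Building, StudentID} is a candidate key.
Closure of {RoomNo, StudentID} is {Building, Instructor, Office, RoomNo, StudentID}, the whole schema; {RoomNo, StudentID} is a candidate key.
These are minimal and exhaustive — every other superkey contains one of them.

{Building, StudentID}, {Instructor}, {Office}, {RoomNo, StudentID}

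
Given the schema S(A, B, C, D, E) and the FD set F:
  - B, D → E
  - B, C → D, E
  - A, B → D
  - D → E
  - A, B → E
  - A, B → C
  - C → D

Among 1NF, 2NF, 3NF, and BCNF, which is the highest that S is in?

Candidate key: {A, B}. Prime attributes: {A, B}.
B, D → E breaks BCNF: {B, D}⁺ = {B, D, E}, so {B, D} is not a superkey.
Because {E} is non-prime and the left side of B, D → E is not a superkey, the relation is not in 3NF.
No non-prime attribute depends on a proper subset of any candidate key, so 2NF holds.

2NF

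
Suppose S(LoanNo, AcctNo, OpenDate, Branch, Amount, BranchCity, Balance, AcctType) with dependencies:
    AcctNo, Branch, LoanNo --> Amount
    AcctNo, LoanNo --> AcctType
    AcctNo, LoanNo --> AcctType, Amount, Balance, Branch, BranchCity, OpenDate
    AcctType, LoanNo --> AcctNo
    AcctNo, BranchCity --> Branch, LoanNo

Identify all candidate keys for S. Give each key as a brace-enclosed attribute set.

{AcctNo, BranchCity}, {AcctNo, LoanNo}, {AcctType, LoanNo}

{AcctNo, BranchCity}⁺ = {AcctNo, AcctType, Amount, Balance, Branch, BranchCity, LoanNo, OpenDate}, which is every attribute, so {AcctNo, BranchCity} is a candidate key.
{AcctNo, LoanNo}⁺ = {AcctNo, AcctType, Amount, Balance, Branch, BranchCity, LoanNo, OpenDate}, which is every attribute, so {AcctNo, LoanNo} is a candidate key.
{AcctType, LoanNo}⁺ = {AcctNo, AcctType, Amount, Balance, Branch, BranchCity, LoanNo, OpenDate}, which is every attribute, so {AcctType, LoanNo} is a candidate key.
These are minimal and exhaustive — every other superkey contains one of them.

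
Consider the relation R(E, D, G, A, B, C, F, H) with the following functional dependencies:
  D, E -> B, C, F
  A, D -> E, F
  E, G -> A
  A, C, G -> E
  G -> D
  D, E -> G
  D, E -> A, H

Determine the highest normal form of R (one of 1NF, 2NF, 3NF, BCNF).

Candidate keys: {A, D}, {A, G}, {D, E}, {E, G}. Prime attributes: {A, D, E, G}.
G -> D: {G}⁺ = {D, G}, which is not all of the attributes, so the left side is not a superkey — BCNF is violated.
Its right-hand attributes {D} are all prime, as are those of every other non-superkey FD — the relation is in 3NF.

3NF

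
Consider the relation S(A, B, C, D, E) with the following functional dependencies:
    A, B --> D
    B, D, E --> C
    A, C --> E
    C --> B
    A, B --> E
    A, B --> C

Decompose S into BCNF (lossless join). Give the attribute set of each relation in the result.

{A, B, D, E}; {B, C}; {C, D, E}

Candidate keys of the original relation: {A, B}, {A, C}.
In {A, B, C, D, E}, {B, D, E} is not a superkey ({B, D, E}⁺ restricted to this set is {B, C, D, E}), so split on B, D, E --> C into {B, C, D, E} and {A, B, D, E}.
In {B, C, D, E}, {C} is not a superkey ({C}⁺ restricted to this set is {B, C}), so split on C --> B into {B, C} and {C, D, E}.
{B, C} has no BCNF violation.
{C, D, E} has no BCNF violation.
{A, B, D, E} has no BCNF violation.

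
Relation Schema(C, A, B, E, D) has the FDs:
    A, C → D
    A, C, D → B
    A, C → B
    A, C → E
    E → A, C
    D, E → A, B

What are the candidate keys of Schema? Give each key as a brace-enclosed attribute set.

{E}⁺ = {A, B, C, D, E}, which is every attribute, so {E} is a candidate key.
{A, C}⁺ = {A, B, C, D, E}, which is every attribute, so {A, C} is a candidate key.
These are minimal and exhaustive — every other superkey contains one of them.

{A, C}, {E}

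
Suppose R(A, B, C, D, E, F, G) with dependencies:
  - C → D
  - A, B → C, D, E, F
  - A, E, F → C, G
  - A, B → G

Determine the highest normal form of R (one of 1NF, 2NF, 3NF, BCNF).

Candidate key: {A, B}. Prime attributes: {A, B}.
C → D breaks BCNF: {C}⁺ = {C, D}, so {C} is not a superkey.
C → D has non-prime {D} on the right and a non-superkey on the left, so 3NF fails.
No non-prime attribute depends on a proper subset of any candidate key, so 2NF holds.

2NF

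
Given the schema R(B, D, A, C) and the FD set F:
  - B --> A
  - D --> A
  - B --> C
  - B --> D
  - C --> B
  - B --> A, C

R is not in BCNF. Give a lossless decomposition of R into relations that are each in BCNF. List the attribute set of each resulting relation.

Candidate keys of the original relation: {B}, {C}.
{A, B, C, D}: {D} determines {A, D} here but is not a superkey — split on D --> A, giving {A, D} and {B, C, D}.
{A, D}: every determinant is a superkey — BCNF.
{B, C, D}: every determinant is a superkey — BCNF.

{A, D}; {B, C, D}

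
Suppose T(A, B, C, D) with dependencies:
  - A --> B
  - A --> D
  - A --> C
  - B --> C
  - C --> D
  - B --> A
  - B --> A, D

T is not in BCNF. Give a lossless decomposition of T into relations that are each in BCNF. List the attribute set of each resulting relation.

Candidate keys of the original relation: {A}, {B}.
{A, B, C, D}: {C} determines {C, D} here but is not a superkey — split on C --> D, giving {C, D} and {A, B, C}.
{C, D} is in BCNF.
{A, B, C} is in BCNF.

{A, B, C}; {C, D}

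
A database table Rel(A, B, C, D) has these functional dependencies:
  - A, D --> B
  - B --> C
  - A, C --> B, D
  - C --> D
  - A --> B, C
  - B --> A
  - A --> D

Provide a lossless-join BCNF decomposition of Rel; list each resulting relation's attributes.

{A, B, C}; {C, D}

Candidate keys of the original relation: {A}, {B}.
In {A, B, C, D}, {C} is not a superkey ({C}⁺ restricted to this set is {C, D}), so split on C --> D into {C, D} and {A, B, C}.
{C, D} has no BCNF violation.
{A, B, C} has no BCNF violation.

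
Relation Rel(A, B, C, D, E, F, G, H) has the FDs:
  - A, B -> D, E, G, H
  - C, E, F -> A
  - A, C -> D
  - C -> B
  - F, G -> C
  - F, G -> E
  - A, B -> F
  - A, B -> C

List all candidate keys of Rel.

{A, B}, {A, C}, {C, E, F}, {F, G}

{A, B}⁺ = {A, B, C, D, E, F, G, H} — all of the relation — so {A, B} is a candidate key.
{A, C}⁺ = {A, B, C, D, E, F, G, H} — all of the relation — so {A, C} is a candidate key.
{F, G}⁺ = {A, B, C, D, E, F, G, H} — all of the relation — so {F, G} is a candidate key.
{C, E, F}⁺ = {A, B, C, D, E, F, G, H} — all of the relation — so {C, E, F} is a candidate key.
These are minimal and exhaustive — every other superkey contains one of them.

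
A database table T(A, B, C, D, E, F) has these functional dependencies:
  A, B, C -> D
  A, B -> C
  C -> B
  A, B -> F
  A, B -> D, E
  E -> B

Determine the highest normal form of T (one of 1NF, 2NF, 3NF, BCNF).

Candidate keys: {A, B}, {A, C}, {A, E}. Prime attributes: {A, B, C, E}.
For C -> B we have {C}⁺ = {B, C}; {C} is not a superkey, so BCNF fails.
Its right-hand attributes {B} are all prime, as are those of every other non-superkey FD — the relation is in 3NF.

3NF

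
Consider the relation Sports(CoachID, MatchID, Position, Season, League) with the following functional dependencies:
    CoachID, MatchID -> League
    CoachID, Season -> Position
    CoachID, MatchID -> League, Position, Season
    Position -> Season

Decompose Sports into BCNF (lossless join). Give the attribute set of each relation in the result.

Candidate key of the original relation: {CoachID, MatchID}.
Within {CoachID, League, MatchID, Position, Season}: {CoachID, Season}⁺ ∩ {CoachID, League, MatchID, Position, Season} = {CoachID, Position, Season}, not the whole set, so CoachID, Season -> Position violates BCNF; decompose into {CoachID, Position, Season} and {CoachID, League, MatchID, Season}.
Within {CoachID, Position, Season}: {Position}⁺ ∩ {CoachID, Position, Season} = {Position, Season}, not the whole set, so Position -> Season violates BCNF; decompose into {Position, Season} and {CoachID, Position}.
{Position, Season} has no BCNF violation.
{CoachID, Position} has no BCNF violation.
{CoachID, League, MatchID, Season} has no BCNF violation.

{CoachID, League, MatchID, Season}; {CoachID, Position}; {Position, Season}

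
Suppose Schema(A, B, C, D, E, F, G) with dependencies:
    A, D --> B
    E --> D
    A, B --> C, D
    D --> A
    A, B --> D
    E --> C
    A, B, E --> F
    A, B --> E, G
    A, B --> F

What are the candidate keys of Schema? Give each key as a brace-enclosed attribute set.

{A, B}, {D}, {E}

{D}⁺ = {A, B, C, D, E, F, G} — all of the relation — so {D} is a candidate key.
{E}⁺ = {A, B, C, D, E, F, G} — all of the relation — so {E} is a candidate key.
{A, B}⁺ = {A, B, C, D, E, F, G} — all of the relation — so {A, B} is a candidate key.
These are minimal and exhaustive — every other superkey contains one of them.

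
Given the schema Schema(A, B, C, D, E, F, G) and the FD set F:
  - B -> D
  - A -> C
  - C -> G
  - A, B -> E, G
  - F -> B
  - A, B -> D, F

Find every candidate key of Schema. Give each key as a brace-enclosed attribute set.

No FD produces {A}, so it must be in every candidate key.
{A, B}⁺ = {A, B, C, D, E, F, G} — all of the relation — so {A, B} is a candidate key.
{A, F}⁺ = {A, B, C, D, E, F, G} — all of the relation — so {A, F} is a candidate key.
These are minimal and exhaustive — every other superkey contains one of them.

{A, B}, {A, F}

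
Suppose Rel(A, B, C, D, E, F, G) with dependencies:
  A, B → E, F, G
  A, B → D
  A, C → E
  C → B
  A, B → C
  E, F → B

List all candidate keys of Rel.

{A, B}, {A, C}, {A, E, F}

No FD produces {A}, so it must be in every candidate key.
{A, B} is a candidate key since {A, B}⁺ = {A, B, C, D, E, F, G} covers every attribute.
{A, C} is a candidate key since {A, C}⁺ = {A, B, C, D, E, F, G} covers every attribute.
{A, E, F} is a candidate key since {A, E, F}⁺ = {A, B, C, D, E, F, G} covers every attribute.
Any other superkey properly contains one of these, so there are no further candidate keys.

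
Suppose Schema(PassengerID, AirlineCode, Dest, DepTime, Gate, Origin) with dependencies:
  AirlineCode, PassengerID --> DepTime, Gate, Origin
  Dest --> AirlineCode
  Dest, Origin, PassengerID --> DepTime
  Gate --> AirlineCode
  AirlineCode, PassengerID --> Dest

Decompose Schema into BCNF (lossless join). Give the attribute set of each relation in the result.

{AirlineCode, Dest}; {DepTime, Dest, Gate, Origin, PassengerID}

Candidate keys of the original relation: {AirlineCode, PassengerID}, {Dest, PassengerID}, {Gate, PassengerID}.
{AirlineCode, DepTime, Dest, Gate, Origin, PassengerID}: {Dest} determines {AirlineCode, Dest} here but is not a superkey — split on Dest --> AirlineCode, giving {AirlineCode, Dest} and {DepTime, Dest, Gate, Origin, PassengerID}.
{AirlineCode, Dest} is in BCNF.
{DepTime, Dest, Gate, Origin, PassengerID} is in BCNF.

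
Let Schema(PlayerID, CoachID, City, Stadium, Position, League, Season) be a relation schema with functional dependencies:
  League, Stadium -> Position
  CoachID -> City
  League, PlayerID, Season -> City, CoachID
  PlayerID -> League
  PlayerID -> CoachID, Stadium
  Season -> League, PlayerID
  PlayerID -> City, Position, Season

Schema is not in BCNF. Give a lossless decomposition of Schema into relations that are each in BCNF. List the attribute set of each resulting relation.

Candidate keys of the original relation: {PlayerID}, {Season}.
Within {City, CoachID, League, PlayerID, Position, Season, Stadium}: {League, Stadium}⁺ ∩ {City, CoachID, League, PlayerID, Position, Season, Stadium} = {League, Position, Stadium}, not the whole set, so League, Stadium -> Position violates BCNF; decompose into {League, Position, Stadium} and {City, CoachID, League, PlayerID, Season, Stadium}.
{League, Position, Stadium}: every determinant is a superkey — BCNF.
Within {City, CoachID, League, PlayerID, Season, Stadium}: {CoachID}⁺ ∩ {City, CoachID, League, PlayerID, Season, Stadium} = {City, CoachID}, not the whole set, so CoachID -> City violates BCNF; decompose into {City, CoachID} and {CoachID, League, PlayerID, Season, Stadium}.
{City, CoachID}: every determinant is a superkey — BCNF.
{CoachID, League, PlayerID, Season, Stadium}: every determinant is a superkey — BCNF.

{City, CoachID}; {CoachID, League, PlayerID, Season, Stadium}; {League, Position, Stadium}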